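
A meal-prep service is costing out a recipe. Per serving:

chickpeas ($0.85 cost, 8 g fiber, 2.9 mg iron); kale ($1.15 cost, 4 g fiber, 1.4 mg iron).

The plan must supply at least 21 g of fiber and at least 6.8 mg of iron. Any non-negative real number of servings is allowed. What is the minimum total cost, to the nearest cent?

chickpeas only: max(21/8, 6.8/2.9) = 2.625 servings → $2.23.
kale only: max(21/4, 6.8/1.4) = 5.25 servings → $6.04.
chickpeas + kale: the both-tight solution has a negative serving — not a feasible corner.
So the least-cost plan costs $2.23.

$2.23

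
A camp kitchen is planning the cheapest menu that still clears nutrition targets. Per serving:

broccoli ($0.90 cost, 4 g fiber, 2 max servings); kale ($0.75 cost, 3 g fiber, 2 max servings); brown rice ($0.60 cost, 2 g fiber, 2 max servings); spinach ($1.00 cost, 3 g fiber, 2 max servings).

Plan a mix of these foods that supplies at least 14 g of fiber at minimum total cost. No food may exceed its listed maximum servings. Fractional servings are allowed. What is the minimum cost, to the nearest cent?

$3.30

Cost per g of fiber: broccoli $0.2250, kale $0.2500, brown rice $0.3000, spinach $0.3333.
Take 2 servings of broccoli: +8.0 g fiber for $1.80 (total $1.80, still need 6.0 g).
Take 2 servings of kale: +6.0 g fiber for $1.50 (total $3.30, still need 0.0 g).
Filling from the cheapest source first is optimal under one linear minimum: $3.30.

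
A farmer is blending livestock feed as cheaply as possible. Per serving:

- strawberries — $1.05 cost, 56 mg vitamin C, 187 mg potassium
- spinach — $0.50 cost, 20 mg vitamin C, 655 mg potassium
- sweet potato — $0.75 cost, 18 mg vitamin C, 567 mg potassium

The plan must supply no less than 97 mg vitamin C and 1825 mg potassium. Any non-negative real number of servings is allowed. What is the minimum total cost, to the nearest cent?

$2.14

Compare the cost at each extreme point of the feasible region.
strawberries only: max(97/56, 1825/187) = 9.759 servings → $10.25.
spinach only: max(97/20, 1825/655) = 4.85 servings → $2.42.
sweet potato only: max(97/18, 1825/567) = 5.389 servings → $4.04.
strawberries + spinach with both tight: 0.8207 servings and 2.552 servings → $2.14.
strawberries + sweet potato with both tight: 0.7803 servings and 2.961 servings → $3.04.
spinach + sweet potato with both targets exact would need a negative amount; discard.
The minimum over all feasible corners is $2.14.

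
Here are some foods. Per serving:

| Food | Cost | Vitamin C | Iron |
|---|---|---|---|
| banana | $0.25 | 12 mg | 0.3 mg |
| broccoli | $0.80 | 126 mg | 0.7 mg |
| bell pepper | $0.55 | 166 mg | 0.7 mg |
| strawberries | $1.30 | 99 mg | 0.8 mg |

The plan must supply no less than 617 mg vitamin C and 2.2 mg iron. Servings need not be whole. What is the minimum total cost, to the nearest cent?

$2.04

At the optimum either one food covers both requirements or two foods hit both targets exactly; no other combination can be cheaper.
banana only: max(617/12, 2.2/0.3) = 51.42 servings → $12.85.
broccoli only: max(617/126, 2.2/0.7) = 4.897 servings → $3.92.
bell pepper only: max(617/166, 2.2/0.7) = 3.717 servings → $2.04.
strawberries only: max(617/99, 2.2/0.8) = 6.232 servings → $8.10.
banana + broccoli: intersection lies outside the first quadrant.
banana + bell pepper: intersection lies outside the first quadrant.
banana + strawberries with both targets exact would need a negative amount; discard.
broccoli + bell pepper with both targets exact would need a negative amount; discard.
broccoli + strawberries: the both-tight solution has a negative serving — not a feasible corner.
bell pepper + strawberries: intersection lies outside the first quadrant.
So the least-cost plan costs $2.04.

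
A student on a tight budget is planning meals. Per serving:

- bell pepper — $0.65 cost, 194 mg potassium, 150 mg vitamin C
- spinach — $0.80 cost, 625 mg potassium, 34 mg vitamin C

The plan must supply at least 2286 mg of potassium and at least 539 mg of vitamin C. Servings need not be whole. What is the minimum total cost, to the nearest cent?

With two linear requirements the optimum uses one or two foods; enumerate the corners.
bell pepper only: max(2286/194, 539/150) = 11.78 servings → $7.66.
spinach only: max(2286/625, 539/34) = 15.85 servings → $12.68.
bell pepper + spinach with both tight: 2.973 servings and 2.735 servings → $4.12.
The minimum over all feasible corners is $4.12.

$4.12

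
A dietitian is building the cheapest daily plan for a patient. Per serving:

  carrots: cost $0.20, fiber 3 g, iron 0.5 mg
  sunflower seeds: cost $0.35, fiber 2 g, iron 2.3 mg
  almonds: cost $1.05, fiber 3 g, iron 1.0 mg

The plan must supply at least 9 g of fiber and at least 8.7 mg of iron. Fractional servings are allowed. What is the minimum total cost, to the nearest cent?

$1.39

A basic optimal solution has at most two foods positive. Try each food alone and each pair with both targets met exactly.
carrots only: max(9/3, 8.7/0.5) = 17.4 servings → $3.48.
sunflower seeds only: max(9/2, 8.7/2.3) = 4.5 servings → $1.57.
almonds only: max(9/3, 8.7/1.0) = 8.7 servings → $9.13.
carrots + sunflower seeds with both tight: 0.5593 servings and 3.661 servings → $1.39.
carrots + almonds: intersection lies outside the first quadrant.
sunflower seeds + almonds with both tight: 3.49 servings and 0.6735 servings → $1.93.
Cheapest feasible corner: $1.39.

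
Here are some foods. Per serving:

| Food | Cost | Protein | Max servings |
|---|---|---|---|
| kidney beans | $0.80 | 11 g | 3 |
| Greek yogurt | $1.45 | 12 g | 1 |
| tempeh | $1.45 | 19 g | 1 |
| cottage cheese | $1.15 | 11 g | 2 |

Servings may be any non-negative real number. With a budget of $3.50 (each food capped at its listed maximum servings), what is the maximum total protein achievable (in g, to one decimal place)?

47.4 g

Protein per dollar: kidney beans 13.75, tempeh 13.1, cottage cheese 9.565, Greek yogurt 8.276.
Take 3 servings of kidney beans: spends $2.40, +33.0 g protein (running total 33.0 g).
Take 0.7586 servings of tempeh: spends $1.10, +14.4 g protein (running total 47.4 g).
Filling greedily by protein-per-dollar is optimal for one linear limit, giving 47.4 g.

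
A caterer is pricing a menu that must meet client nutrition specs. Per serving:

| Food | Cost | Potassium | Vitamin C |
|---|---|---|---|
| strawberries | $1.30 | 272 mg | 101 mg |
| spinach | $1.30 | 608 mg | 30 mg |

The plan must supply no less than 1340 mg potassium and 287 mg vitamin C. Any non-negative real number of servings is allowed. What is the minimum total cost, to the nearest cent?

Check every corner: each single food scaled to meet both minima, and each pair solved so both constraints bind.
strawberries only: max(1340/272, 287/101) = 4.926 servings → $6.40.
spinach only: max(1340/608, 287/30) = 9.567 servings → $12.44.
strawberries + spinach with both tight: 2.522 servings and 1.076 servings → $4.68.
The minimum over all feasible corners is $4.68.

$4.68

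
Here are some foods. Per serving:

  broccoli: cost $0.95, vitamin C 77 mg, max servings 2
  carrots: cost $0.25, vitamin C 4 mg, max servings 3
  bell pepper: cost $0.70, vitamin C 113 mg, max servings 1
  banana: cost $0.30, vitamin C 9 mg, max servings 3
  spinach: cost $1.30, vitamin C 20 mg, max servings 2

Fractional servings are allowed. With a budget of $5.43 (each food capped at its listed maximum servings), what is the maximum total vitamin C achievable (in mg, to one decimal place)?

324.2 mg

Vitamin C per dollar: bell pepper 161.4, broccoli 81.05, banana 30, carrots 16, spinach 15.38.
Take 1 serving of bell pepper: spends $0.70, +113.0 mg vitamin C (running total 113.0 mg).
Take 2 servings of broccoli: spends $1.90, +154.0 mg vitamin C (running total 267.0 mg).
Take 3 servings of banana: spends $0.90, +27.0 mg vitamin C (running total 294.0 mg).
Take 3 servings of carrots: spends $0.75, +12.0 mg vitamin C (running total 306.0 mg).
Take 0.9077 servings of spinach: spends $1.18, +18.2 mg vitamin C (running total 324.2 mg).
Greedy by best ratio exhausts the cost allowance optimally: 324.2 mg.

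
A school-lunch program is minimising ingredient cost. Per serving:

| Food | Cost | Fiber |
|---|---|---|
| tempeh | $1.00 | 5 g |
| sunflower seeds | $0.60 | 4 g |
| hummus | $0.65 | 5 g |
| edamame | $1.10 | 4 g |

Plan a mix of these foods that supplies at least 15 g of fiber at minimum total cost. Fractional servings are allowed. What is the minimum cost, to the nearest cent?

$1.95

Cost per g of fiber: hummus $0.1300, sunflower seeds $0.1500, tempeh $0.2000, edamame $0.2750.
With no serving limits, use only hummus: 15 g / 5 g = 3 servings × $0.65 = $1.95.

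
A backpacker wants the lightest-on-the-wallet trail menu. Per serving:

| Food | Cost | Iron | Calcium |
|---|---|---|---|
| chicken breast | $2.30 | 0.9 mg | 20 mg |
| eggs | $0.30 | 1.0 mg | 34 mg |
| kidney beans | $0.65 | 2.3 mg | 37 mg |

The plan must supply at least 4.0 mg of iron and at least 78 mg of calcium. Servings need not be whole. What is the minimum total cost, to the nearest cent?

An LP optimum is at a vertex; with two nutrient constraints at most two foods are used. Check each candidate.
chicken breast only: max(4.0/0.9, 78/20) = 4.444 servings → $10.22.
eggs only: max(4.0/1.0, 78/34) = 4 servings → $1.20.
kidney beans only: max(4.0/2.3, 78/37) = 2.108 servings → $1.37.
chicken breast + eggs: the both-tight solution has a negative serving — not a feasible corner.
chicken breast + kidney beans with both tight: 2.472 servings and 0.7717 servings → $6.19.
eggs + kidney beans with both tight: 0.7621 servings and 1.408 servings → $1.14.
So the least-cost plan costs $1.14.

$1.14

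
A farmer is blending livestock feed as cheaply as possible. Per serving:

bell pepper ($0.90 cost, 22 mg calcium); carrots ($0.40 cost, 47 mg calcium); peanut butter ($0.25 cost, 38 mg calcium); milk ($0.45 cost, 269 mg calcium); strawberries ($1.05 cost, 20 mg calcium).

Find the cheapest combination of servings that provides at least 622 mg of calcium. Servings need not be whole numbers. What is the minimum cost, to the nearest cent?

$1.04

Cost per mg of calcium: milk $0.0017, peanut butter $0.0066, carrots $0.0085, bell pepper $0.0409, strawberries $0.0525.
With no serving limits, use only milk: 622 mg / 269 mg = 2.312 servings × $0.45 = $1.04.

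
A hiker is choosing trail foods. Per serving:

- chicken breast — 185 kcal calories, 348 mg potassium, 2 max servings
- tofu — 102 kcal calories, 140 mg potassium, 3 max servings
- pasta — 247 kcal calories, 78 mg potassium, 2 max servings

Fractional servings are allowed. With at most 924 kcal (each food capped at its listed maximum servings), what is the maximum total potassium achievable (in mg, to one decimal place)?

Potassium per kcal: chicken breast 1.881, tofu 1.373, pasta 0.3158.
Take 2 servings of chicken breast: uses 370 kcal, +696.0 mg potassium (running total 696.0 mg).
Take 3 servings of tofu: uses 306 kcal, +420.0 mg potassium (running total 1116.0 mg).
Take 1.004 servings of pasta: uses 248 kcal, +78.3 mg potassium (running total 1194.3 mg).
Greedy by best ratio exhausts the calories allowance optimally: 1194.3 mg.

1194.3 mg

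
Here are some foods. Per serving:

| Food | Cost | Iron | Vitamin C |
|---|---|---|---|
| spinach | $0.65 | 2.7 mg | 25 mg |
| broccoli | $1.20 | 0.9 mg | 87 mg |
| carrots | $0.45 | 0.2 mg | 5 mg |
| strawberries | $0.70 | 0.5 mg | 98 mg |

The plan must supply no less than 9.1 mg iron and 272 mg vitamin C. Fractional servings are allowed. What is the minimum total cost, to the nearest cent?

$3.36

Two binding constraints pin down two serving amounts, so the optimal mix uses at most two foods. The candidates are each food alone (scaled to the tighter of iron/vitamin C) and each pair with both constraints tight.
spinach only: max(9.1/2.7, 272/25) = 10.88 servings → $7.07.
broccoli only: max(9.1/0.9, 272/87) = 10.11 servings → $12.13.
carrots only: max(9.1/0.2, 272/5) = 54.4 servings → $24.48.
strawberries only: max(9.1/0.5, 272/98) = 18.2 servings → $12.74.
spinach + broccoli with both tight: 2.575 servings and 2.387 servings → $4.54.
spinach + carrots with both targets exact would need a negative amount; discard.
spinach + strawberries with both tight: 2.998 servings and 2.011 servings → $3.36.
broccoli + carrots with both tight: 0.6899 servings and 42.4 servings → $19.91.
broccoli + strawberries with both targets exact would need a negative amount; discard.
carrots + strawberries with both tight: 44.2 servings and 0.5205 servings → $20.25.
Cheapest feasible corner: $3.36.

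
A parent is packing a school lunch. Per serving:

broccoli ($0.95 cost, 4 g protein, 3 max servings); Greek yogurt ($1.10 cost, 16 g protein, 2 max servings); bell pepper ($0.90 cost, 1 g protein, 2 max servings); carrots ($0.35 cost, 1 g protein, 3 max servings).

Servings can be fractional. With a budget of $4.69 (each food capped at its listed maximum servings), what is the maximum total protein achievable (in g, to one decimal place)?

Protein per dollar: Greek yogurt 14.55, broccoli 4.211, carrots 2.857, bell pepper 1.111.
Take 2 servings of Greek yogurt: spends $2.20, +32.0 g protein (running total 32.0 g).
Take 2.621 servings of broccoli: spends $2.49, +10.5 g protein (running total 42.5 g).
Filling greedily by protein-per-dollar is optimal for one linear limit, giving 42.5 g.

42.5 g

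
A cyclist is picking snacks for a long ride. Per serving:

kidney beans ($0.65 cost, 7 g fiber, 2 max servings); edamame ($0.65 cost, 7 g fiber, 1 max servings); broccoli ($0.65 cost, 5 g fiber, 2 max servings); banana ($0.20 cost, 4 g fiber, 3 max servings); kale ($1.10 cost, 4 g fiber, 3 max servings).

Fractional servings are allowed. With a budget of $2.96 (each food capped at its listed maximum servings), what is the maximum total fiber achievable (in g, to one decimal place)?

Fiber per dollar: banana 20, kidney beans 10.77, edamame 10.77, broccoli 7.692, kale 3.636.
Take 3 servings of banana: spends $0.60, +12.0 g fiber (running total 12.0 g).
Take 2 servings of kidney beans: spends $1.30, +14.0 g fiber (running total 26.0 g).
Take 1 serving of edamame: spends $0.65, +7.0 g fiber (running total 33.0 g).
Take 0.6308 servings of broccoli: spends $0.41, +3.2 g fiber (running total 36.2 g).
Greedy by best ratio exhausts the cost allowance optimally: 36.2 g.

36.2 g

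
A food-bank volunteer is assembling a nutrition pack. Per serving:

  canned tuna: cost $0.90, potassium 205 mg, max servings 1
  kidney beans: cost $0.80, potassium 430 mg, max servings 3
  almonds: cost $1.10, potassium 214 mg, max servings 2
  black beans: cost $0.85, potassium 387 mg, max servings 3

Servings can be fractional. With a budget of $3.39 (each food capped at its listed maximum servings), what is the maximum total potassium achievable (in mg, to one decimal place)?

Potassium per dollar: kidney beans 537.5, black beans 455.3, canned tuna 227.8, almonds 194.5.
Take 3 servings of kidney beans: spends $2.40, +1290.0 mg potassium (running total 1290.0 mg).
Take 1.165 servings of black beans: spends $0.99, +450.7 mg potassium (running total 1740.7 mg).
Filling greedily by potassium-per-dollar is optimal for one linear limit, giving 1740.7 mg.

1740.7 mg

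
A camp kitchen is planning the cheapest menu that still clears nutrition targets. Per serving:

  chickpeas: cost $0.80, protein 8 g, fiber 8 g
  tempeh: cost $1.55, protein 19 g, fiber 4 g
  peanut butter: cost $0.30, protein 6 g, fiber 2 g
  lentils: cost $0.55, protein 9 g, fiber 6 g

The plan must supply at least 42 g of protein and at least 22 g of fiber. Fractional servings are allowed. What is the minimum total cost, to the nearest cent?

Minimising a linear cost over {protein ≥ 42, fiber ≥ 22, servings ≥ 0} — the optimum is at a vertex, using one or two foods.
chickpeas only: max(42/8, 22/8) = 5.25 servings → $4.20.
tempeh only: max(42/19, 22/4) = 5.5 servings → $8.53.
peanut butter only: max(42/6, 22/2) = 11 servings → $3.30.
lentils only: max(42/9, 22/6) = 4.667 servings → $2.57.
chickpeas + tempeh with both tight: 2.083 servings and 1.333 servings → $3.73.
chickpeas + peanut butter with both tight: 1.5 servings and 5 servings → $2.70.
chickpeas + lentils: the both-tight solution has a negative serving — not a feasible corner.
tempeh + peanut butter: intersection lies outside the first quadrant.
tempeh + lentils with both tight: 0.6923 servings and 3.205 servings → $2.84.
peanut butter + lentils with both tight: 3 servings and 2.667 servings → $2.37.
So the least-cost plan costs $2.37.

$2.37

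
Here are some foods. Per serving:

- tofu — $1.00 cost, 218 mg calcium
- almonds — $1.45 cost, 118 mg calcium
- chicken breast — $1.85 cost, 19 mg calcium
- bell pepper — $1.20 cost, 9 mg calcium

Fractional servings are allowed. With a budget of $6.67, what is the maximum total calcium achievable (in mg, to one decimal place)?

1454.1 mg

Calcium per dollar: tofu 218, almonds 81.38, chicken breast 10.27, bell pepper 7.5.
With no serving limits, spend the whole cost allowance on tofu: $6.67 / $1.00 × 218 mg = 1454.1 mg.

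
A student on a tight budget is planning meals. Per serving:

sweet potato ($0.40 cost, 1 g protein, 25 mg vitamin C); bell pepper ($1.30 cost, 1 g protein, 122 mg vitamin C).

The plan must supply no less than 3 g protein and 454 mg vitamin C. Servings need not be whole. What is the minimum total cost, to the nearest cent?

sweet potato only: max(3/1, 454/25) = 18.16 servings → $7.26.
bell pepper only: max(3/1, 454/122) = 3.721 servings → $4.84.
sweet potato + bell pepper: the both-tight solution has a negative serving — not a feasible corner.
Cheapest feasible corner: $4.84.

$4.84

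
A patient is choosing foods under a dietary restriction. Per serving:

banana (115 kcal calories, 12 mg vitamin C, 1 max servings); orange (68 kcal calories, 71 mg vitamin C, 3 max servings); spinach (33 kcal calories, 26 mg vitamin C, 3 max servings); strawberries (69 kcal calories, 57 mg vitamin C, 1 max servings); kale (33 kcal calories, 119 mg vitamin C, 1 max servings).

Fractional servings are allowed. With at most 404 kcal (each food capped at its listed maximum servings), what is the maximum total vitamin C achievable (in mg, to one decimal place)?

466.2 mg

Vitamin C per kcal: kale 3.606, orange 1.044, strawberries 0.8261, spinach 0.7879, banana 0.1043.
Take 1 serving of kale: uses 33 kcal, +119.0 mg vitamin C (running total 119.0 mg).
Take 3 servings of orange: uses 204 kcal, +213.0 mg vitamin C (running total 332.0 mg).
Take 1 serving of strawberries: uses 69 kcal, +57.0 mg vitamin C (running total 389.0 mg).
Take 2.97 servings of spinach: uses 98 kcal, +77.2 mg vitamin C (running total 466.2 mg).
Greedy by best ratio exhausts the calories allowance optimally: 466.2 mg.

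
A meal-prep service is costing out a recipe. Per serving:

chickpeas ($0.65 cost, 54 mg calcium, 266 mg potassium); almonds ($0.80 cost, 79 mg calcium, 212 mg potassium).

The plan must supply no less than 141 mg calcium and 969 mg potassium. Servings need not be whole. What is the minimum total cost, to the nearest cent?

Check every corner: each single food scaled to meet both minima, and each pair solved so both constraints bind.
chickpeas only: max(141/54, 969/266) = 3.643 servings → $2.37.
almonds only: max(141/79, 969/212) = 4.571 servings → $3.66.
chickpeas + almonds: the both-tight solution has a negative serving — not a feasible corner.
Cheapest feasible corner: $2.37.

$2.37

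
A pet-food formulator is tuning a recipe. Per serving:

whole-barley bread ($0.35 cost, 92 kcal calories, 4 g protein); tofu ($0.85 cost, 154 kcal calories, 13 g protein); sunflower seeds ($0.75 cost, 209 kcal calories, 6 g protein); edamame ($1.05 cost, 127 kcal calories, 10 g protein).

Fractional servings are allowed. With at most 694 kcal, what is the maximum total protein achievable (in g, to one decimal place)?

58.6 g

Protein per kcal: tofu 0.08442, edamame 0.07874, whole-barley bread 0.04348, sunflower seeds 0.02871.
With no serving limits, spend the whole calories allowance on tofu: 694 kcal / 154 kcal × 13 g = 58.6 g.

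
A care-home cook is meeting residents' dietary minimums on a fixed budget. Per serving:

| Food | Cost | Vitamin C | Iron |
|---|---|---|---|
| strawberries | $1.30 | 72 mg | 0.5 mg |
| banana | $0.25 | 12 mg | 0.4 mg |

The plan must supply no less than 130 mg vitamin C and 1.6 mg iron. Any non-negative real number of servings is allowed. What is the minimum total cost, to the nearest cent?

Check every corner: each single food scaled to meet both minima, and each pair solved so both constraints bind.
strawberries only: max(130/72, 1.6/0.5) = 3.2 servings → $4.16.
banana only: max(130/12, 1.6/0.4) = 10.83 servings → $2.71.
strawberries + banana with both tight: 1.439 servings and 2.202 servings → $2.42.
Cheapest feasible corner: $2.42.

$2.42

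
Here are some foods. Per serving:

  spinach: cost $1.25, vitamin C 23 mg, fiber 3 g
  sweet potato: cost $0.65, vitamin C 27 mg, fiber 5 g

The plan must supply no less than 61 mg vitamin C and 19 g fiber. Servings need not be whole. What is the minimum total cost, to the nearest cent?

$2.47

spinach only: max(61/23, 19/3) = 6.333 servings → $7.92.
sweet potato only: max(61/27, 19/5) = 3.8 servings → $2.47.
spinach + sweet potato with both targets exact would need a negative amount; discard.
The minimum over all feasible corners is $2.47.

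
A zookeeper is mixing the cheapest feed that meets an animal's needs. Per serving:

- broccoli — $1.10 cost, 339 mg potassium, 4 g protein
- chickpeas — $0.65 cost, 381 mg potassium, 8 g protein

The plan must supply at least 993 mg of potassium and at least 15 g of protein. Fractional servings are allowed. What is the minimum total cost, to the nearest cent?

$1.69

A basic optimal solution has at most two foods positive. Try each food alone and each pair with both targets met exactly.
broccoli only: max(993/339, 15/4) = 3.75 servings → $4.12.
chickpeas only: max(993/381, 15/8) = 2.606 servings → $1.69.
broccoli + chickpeas with both tight: 1.876 servings and 0.9369 servings → $2.67.
Cheapest feasible corner: $1.69.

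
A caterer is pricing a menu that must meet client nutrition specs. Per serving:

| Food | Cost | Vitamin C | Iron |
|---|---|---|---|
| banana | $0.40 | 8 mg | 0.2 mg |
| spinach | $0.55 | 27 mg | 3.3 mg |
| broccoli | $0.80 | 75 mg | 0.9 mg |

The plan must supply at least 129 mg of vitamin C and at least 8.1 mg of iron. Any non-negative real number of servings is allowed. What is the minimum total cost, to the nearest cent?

At the optimum either one food covers both requirements or two foods hit both targets exactly; no other combination can be cheaper.
banana only: max(129/8, 8.1/0.2) = 40.5 servings → $16.20.
spinach only: max(129/27, 8.1/3.3) = 4.778 servings → $2.63.
broccoli only: max(129/75, 8.1/0.9) = 9 servings → $7.20.
banana + spinach with both tight: 9.857 servings and 1.857 servings → $4.96.
banana + broccoli: the both-tight solution has a negative serving — not a feasible corner.
spinach + broccoli with both tight: 2.202 servings and 0.9274 servings → $1.95.
So the least-cost plan costs $1.95.

$1.95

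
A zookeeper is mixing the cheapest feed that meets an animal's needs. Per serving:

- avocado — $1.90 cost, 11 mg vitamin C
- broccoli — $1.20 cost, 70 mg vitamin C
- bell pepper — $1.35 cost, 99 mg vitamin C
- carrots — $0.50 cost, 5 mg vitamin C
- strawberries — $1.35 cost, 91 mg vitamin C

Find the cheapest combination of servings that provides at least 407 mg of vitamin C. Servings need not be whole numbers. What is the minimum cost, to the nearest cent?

$5.55

Cost per mg of vitamin C: bell pepper $0.0136, strawberries $0.0148, broccoli $0.0171, carrots $0.1000, avocado $0.1727.
With no serving limits, use only bell pepper: 407 mg / 99 mg = 4.111 servings × $1.35 = $5.55.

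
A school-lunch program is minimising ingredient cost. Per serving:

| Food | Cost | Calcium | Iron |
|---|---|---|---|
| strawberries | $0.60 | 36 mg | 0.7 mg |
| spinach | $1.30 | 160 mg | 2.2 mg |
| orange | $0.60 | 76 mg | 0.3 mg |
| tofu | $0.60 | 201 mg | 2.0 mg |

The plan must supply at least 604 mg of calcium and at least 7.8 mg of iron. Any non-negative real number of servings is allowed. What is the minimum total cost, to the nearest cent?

Compare the cost at each extreme point of the feasible region.
strawberries only: max(604/36, 7.8/0.7) = 16.78 servings → $10.07.
spinach only: max(604/160, 7.8/2.2) = 3.775 servings → $4.91.
orange only: max(604/76, 7.8/0.3) = 26 servings → $15.60.
tofu only: max(604/201, 7.8/2.0) = 3.9 servings → $2.34.
strawberries + spinach with both targets exact would need a negative amount; discard.
strawberries + orange with both tight: 9.708 servings and 3.349 servings → $7.83.
strawberries + tofu with both tight: 5.237 servings and 2.067 servings → $4.38.
spinach + orange with both tight: 3.453 servings and 0.6779 servings → $4.90.
spinach + tofu with both tight: 2.944 servings and 0.6612 servings → $4.22.
orange + tofu: the both-tight solution has a negative serving — not a feasible corner.
So the least-cost plan costs $2.34.

$2.34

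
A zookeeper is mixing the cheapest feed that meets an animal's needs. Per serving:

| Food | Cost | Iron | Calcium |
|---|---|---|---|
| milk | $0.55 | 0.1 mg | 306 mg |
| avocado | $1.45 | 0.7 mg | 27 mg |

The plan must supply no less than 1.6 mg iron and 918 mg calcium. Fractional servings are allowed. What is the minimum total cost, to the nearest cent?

With two linear requirements the optimum uses one or two foods; enumerate the corners.
milk only: max(1.6/0.1, 918/306) = 16 servings → $8.80.
avocado only: max(1.6/0.7, 918/27) = 34 servings → $49.30.
milk + avocado with both tight: 2.834 servings and 1.881 servings → $4.29.
Cheapest feasible corner: $4.29.

$4.29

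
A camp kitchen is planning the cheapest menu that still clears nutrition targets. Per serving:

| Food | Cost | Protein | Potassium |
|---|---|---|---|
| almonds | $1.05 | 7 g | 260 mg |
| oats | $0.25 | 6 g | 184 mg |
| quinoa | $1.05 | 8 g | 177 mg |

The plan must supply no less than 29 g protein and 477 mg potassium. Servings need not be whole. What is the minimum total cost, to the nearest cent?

almonds only: max(29/7, 477/260) = 4.143 servings → $4.35.
oats only: max(29/6, 477/184) = 4.833 servings → $1.21.
quinoa only: max(29/8, 477/177) = 3.625 servings → $3.81.
almonds + oats: the both-tight solution has a negative serving — not a feasible corner.
almonds + quinoa: intersection lies outside the first quadrant.
oats + quinoa with both targets exact would need a negative amount; discard.
So the least-cost plan costs $1.21.

$1.21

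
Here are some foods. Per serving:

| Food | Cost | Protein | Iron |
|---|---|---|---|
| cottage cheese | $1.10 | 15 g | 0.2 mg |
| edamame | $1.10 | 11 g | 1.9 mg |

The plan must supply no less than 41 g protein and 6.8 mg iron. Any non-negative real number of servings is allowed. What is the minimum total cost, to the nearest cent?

A basic optimal solution has at most two foods positive. Try each food alone and each pair with both targets met exactly.
cottage cheese only: max(41/15, 6.8/0.2) = 34 servings → $37.40.
edamame only: max(41/11, 6.8/1.9) = 3.727 servings → $4.10.
cottage cheese + edamame with both tight: 0.1179 servings and 3.567 servings → $4.05.
So the least-cost plan costs $4.05.

$4.05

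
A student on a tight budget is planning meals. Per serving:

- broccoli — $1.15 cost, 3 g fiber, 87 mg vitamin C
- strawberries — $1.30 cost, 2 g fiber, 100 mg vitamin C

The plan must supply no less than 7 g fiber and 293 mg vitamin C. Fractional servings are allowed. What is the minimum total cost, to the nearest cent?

$3.83

Check every corner: each single food scaled to meet both minima, and each pair solved so both constraints bind.
broccoli only: max(7/3, 293/87) = 3.368 servings → $3.87.
strawberries only: max(7/2, 293/100) = 3.5 servings → $4.55.
broccoli + strawberries with both tight: 0.9048 servings and 2.143 servings → $3.83.
Cheapest feasible corner: $3.83.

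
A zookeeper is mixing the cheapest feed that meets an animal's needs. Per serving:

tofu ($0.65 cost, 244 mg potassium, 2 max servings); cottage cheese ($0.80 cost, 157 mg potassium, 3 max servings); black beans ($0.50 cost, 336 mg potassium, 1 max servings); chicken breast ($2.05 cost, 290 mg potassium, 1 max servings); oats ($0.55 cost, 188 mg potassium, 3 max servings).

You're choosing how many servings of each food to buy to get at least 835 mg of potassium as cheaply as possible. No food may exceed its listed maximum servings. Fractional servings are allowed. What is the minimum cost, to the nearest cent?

Cost per mg of potassium: black beans $0.0015, tofu $0.0027, oats $0.0029, cottage cheese $0.0051, chicken breast $0.0071.
Take 1 serving of black beans: +336.0 mg potassium for $0.50 (total $0.50, still need 499.0 mg).
Take 2 servings of tofu: +488.0 mg potassium for $1.30 (total $1.80, still need 11.0 mg).
Take 0.05851 servings of oats: +11.0 mg potassium for $0.03 (total $1.83, still need 0.0 mg).
Filling from the cheapest source first is optimal under one linear minimum: $1.83.

$1.83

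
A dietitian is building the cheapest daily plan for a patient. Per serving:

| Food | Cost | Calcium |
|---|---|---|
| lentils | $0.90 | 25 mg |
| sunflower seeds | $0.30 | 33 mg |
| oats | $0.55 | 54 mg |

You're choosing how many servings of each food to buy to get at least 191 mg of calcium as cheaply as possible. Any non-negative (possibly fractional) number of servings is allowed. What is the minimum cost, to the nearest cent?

Cost per mg of calcium: sunflower seeds $0.0091, oats $0.0102, lentils $0.0360.
With no serving limits, use only sunflower seeds: 191 mg / 33 mg = 5.788 servings × $0.30 = $1.74.

$1.74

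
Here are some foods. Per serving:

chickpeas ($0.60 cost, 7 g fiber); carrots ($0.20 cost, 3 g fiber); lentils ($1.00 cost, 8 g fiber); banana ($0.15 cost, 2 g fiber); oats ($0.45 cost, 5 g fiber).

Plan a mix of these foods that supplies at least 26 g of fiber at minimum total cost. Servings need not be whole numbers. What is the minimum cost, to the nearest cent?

Cost per g of fiber: carrots $0.0667, banana $0.0750, chickpeas $0.0857, oats $0.0900, lentils $0.1250.
With no serving limits, use only carrots: 26 g / 3 g = 8.667 servings × $0.20 = $1.73.

$1.73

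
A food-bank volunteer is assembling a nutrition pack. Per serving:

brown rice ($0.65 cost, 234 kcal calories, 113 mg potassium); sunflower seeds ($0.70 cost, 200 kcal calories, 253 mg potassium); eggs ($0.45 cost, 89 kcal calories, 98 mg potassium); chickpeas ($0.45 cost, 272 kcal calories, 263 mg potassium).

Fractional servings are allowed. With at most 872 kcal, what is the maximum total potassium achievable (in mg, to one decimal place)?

1103.1 mg

Potassium per kcal: sunflower seeds 1.265, eggs 1.101, chickpeas 0.9669, brown rice 0.4829.
With no serving limits, spend the whole calories allowance on sunflower seeds: 872 kcal / 200 kcal × 253 mg = 1103.1 mg.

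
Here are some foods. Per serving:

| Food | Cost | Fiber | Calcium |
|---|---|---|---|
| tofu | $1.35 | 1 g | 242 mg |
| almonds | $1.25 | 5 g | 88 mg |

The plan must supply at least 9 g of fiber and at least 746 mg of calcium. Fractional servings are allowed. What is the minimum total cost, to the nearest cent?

An LP optimum is at a vertex; with two nutrient constraints at most two foods are used. Check each candidate.
tofu only: max(9/1, 746/242) = 9 servings → $12.15.
almonds only: max(9/5, 746/88) = 8.477 servings → $10.60.
tofu + almonds with both tight: 2.619 servings and 1.276 servings → $5.13.
The minimum over all feasible corners is $5.13.

$5.13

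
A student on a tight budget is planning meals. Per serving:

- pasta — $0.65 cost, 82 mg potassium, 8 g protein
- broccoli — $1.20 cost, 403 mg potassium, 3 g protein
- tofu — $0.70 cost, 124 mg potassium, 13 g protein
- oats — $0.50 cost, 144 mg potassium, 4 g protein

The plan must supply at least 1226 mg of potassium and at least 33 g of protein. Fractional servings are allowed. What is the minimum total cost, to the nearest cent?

$4.23

Minimising a linear cost over {potassium ≥ 1226, protein ≥ 33, servings ≥ 0} — the optimum is at a vertex, using one or two foods.
pasta only: max(1226/82, 33/8) = 14.95 servings → $9.72.
broccoli only: max(1226/403, 33/3) = 11 servings → $13.20.
tofu only: max(1226/124, 33/13) = 9.887 servings → $6.92.
oats only: max(1226/144, 33/4) = 8.514 servings → $4.26.
pasta + broccoli with both tight: 3.231 servings and 2.385 servings → $4.96.
pasta + tofu: the both-tight solution has a negative serving — not a feasible corner.
pasta + oats with both targets exact would need a negative amount; discard.
broccoli + tofu with both tight: 2.434 servings and 1.977 servings → $4.30.
broccoli + oats with both tight: 0.1288 servings and 8.153 servings → $4.23.
tofu + oats with both targets exact would need a negative amount; discard.
The minimum over all feasible corners is $4.23.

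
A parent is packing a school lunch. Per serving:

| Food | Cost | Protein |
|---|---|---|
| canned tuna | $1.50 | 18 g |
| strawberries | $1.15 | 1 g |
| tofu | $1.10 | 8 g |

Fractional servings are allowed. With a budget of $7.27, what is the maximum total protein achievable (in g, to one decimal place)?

87.2 g

Protein per dollar: canned tuna 12, tofu 7.273, strawberries 0.8696.
With no serving limits, spend the whole cost allowance on canned tuna: $7.27 / $1.50 × 18 g = 87.2 g.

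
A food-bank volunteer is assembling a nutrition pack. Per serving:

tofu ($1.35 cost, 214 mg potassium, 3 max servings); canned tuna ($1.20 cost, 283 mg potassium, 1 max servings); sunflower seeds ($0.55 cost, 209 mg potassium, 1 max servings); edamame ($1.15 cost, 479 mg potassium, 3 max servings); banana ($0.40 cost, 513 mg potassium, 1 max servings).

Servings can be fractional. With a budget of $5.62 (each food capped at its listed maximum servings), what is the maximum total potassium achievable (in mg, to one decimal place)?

2445.2 mg

Potassium per dollar: banana 1282, edamame 416.5, sunflower seeds 380, canned tuna 235.8, tofu 158.5.
Take 1 serving of banana: spends $0.40, +513.0 mg potassium (running total 513.0 mg).
Take 3 servings of edamame: spends $3.45, +1437.0 mg potassium (running total 1950.0 mg).
Take 1 serving of sunflower seeds: spends $0.55, +209.0 mg potassium (running total 2159.0 mg).
Take 1 serving of canned tuna: spends $1.20, +283.0 mg potassium (running total 2442.0 mg).
Take 0.01481 servings of tofu: spends $0.02, +3.2 mg potassium (running total 2445.2 mg).
Filling greedily by potassium-per-dollar is optimal for one linear limit, giving 2445.2 mg.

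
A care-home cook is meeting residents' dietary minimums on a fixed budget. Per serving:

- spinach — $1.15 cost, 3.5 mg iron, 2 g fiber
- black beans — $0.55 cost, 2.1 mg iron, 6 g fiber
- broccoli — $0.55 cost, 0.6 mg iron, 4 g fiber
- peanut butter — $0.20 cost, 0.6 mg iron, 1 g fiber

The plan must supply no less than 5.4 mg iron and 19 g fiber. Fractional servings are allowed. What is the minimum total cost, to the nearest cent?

This is a tiny linear program; its minimum lies at a vertex of the feasible set. List the vertices and price them.
spinach only: max(5.4/3.5, 19/2) = 9.5 servings → $10.93.
black beans only: max(5.4/2.1, 19/6) = 3.167 servings → $1.74.
broccoli only: max(5.4/0.6, 19/4) = 9 servings → $4.95.
peanut butter only: max(5.4/0.6, 19/1) = 19 servings → $3.80.
spinach + black beans: the both-tight solution has a negative serving — not a feasible corner.
spinach + broccoli with both tight: 0.7969 servings and 4.352 servings → $3.31.
spinach + peanut butter: intersection lies outside the first quadrant.
black beans + broccoli with both tight: 2.125 servings and 1.562 servings → $2.03.
black beans + peanut butter: intersection lies outside the first quadrant.
broccoli + peanut butter with both tight: 3.333 servings and 5.667 servings → $2.97.
So the least-cost plan costs $1.74.

$1.74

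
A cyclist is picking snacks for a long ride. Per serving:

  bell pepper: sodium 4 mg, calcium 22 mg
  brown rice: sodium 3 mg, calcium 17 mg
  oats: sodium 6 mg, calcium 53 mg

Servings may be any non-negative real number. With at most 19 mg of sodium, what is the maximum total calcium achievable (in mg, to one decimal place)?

167.8 mg

Calcium per mg sodium: oats 8.833, brown rice 5.667, bell pepper 5.5.
With no serving limits, spend the whole sodium allowance on oats: 19 mg / 6 mg × 53 mg = 167.8 mg.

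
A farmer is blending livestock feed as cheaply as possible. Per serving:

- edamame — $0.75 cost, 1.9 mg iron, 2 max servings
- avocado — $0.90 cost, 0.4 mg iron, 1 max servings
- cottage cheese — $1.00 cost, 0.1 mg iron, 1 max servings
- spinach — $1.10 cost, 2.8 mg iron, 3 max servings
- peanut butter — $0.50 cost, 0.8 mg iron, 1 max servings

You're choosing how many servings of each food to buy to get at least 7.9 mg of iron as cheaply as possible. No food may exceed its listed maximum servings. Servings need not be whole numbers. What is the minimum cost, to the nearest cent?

Cost per mg of iron: spinach $0.3929, edamame $0.3947, peanut butter $0.6250, avocado $2.2500, cottage cheese $10.0000.
Take 2.821 servings of spinach: +7.9 mg iron for $3.10 (total $3.10, still need 0.0 mg).
Filling from the cheapest source first is optimal under one linear minimum: $3.10.

$3.10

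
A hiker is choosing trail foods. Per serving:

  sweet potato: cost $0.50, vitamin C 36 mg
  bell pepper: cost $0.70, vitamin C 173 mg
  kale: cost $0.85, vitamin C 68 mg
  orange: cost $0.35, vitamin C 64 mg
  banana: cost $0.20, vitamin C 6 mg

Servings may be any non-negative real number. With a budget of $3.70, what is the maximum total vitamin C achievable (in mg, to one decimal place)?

914.4 mg

Vitamin C per dollar: bell pepper 247.1, orange 182.9, kale 80, sweet potato 72, banana 30.
With no serving limits, spend the whole cost allowance on bell pepper: $3.70 / $0.70 × 173 mg = 914.4 mg.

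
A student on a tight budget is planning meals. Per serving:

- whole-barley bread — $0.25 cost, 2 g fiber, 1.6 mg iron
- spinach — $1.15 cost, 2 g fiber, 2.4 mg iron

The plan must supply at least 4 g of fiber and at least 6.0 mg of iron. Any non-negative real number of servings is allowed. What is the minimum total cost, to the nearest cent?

$0.94

A basic optimal solution has at most two foods positive. Try each food alone and each pair with both targets met exactly.
whole-barley bread only: max(4/2, 6.0/1.6) = 3.75 servings → $0.94.
spinach only: max(4/2, 6.0/2.4) = 2.5 servings → $2.88.
whole-barley bread + spinach: the both-tight solution has a negative serving — not a feasible corner.
The minimum over all feasible corners is $0.94.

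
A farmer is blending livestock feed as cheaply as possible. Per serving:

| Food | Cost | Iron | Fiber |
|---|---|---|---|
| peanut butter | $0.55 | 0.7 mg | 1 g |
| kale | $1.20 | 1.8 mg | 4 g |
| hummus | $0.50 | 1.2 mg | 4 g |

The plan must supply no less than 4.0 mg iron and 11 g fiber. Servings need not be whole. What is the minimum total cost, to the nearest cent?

Two binding constraints pin down two serving amounts, so the optimal mix uses at most two foods. The candidates are each food alone (scaled to the tighter of iron/fiber) and each pair with both constraints tight.
peanut butter only: max(4.0/0.7, 11/1) = 11 servings → $6.05.
kale only: max(4.0/1.8, 11/4) = 2.75 servings → $3.30.
hummus only: max(4.0/1.2, 11/4) = 3.333 servings → $1.67.
peanut butter + kale: the both-tight solution has a negative serving — not a feasible corner.
peanut butter + hummus with both tight: 1.75 servings and 2.312 servings → $2.12.
kale + hummus with both tight: 1.167 servings and 1.583 servings → $2.19.
Cheapest feasible corner: $1.67.

$1.67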